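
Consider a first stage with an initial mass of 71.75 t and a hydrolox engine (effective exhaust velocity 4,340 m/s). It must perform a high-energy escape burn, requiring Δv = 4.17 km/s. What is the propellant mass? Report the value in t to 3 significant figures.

Rocket equation: m₀/m_f = exp(Δv / v_e) = exp(4170 / 4340.0) = exp(0.9608) = 2.6139.
m_f = 71.75 / 2.6139 = 27.4494 t, so propellant = m₀ − m_f = 71.75 − 27.4494 = 44.3006 t.

propellant mass ≈ 44.3 t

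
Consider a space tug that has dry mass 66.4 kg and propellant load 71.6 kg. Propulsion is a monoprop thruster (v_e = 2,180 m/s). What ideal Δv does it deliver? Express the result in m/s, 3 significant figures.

Δv ≈ 1590 m/s

m₀ = m_dry + m_prop = 66.4 + 71.6 = 138 kg.
Δv = v_e · ln(m₀/m_f) = 2180.0 × ln(2.078) = 2180.0 × 0.7316 ≈ 1594.8 m/s.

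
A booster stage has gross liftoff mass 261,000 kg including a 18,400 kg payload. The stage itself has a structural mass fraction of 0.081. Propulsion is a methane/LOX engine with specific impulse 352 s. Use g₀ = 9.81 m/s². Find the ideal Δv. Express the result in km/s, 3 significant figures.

Δv ≈ 6.65 km/s

Stage wet mass = m₀ − payload = 261,000 − 18,400 = 242,600 kg.
Stage dry mass = ε × stage wet mass = 0.081 × 242,600 = 19,650.6 kg.
Burnout mass m_f = stage dry + payload = 19,650.6 + 18,400 = 38,050.6 kg.
v_e = Isp · g₀ = 352 × 9.81 = 3453.1 m/s.
Rocket equation: Δv = v_e · ln(261,000/38,050.6) = 3453.1 × ln(6.859) = 3453.1 × 1.9256 ≈ 6649 m/s.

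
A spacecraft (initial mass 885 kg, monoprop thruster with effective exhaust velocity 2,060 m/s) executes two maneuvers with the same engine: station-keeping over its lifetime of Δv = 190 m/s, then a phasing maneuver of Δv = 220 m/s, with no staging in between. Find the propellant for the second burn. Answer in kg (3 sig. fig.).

After the first burn: m = 885 × exp(−190/2060.0) = 885 × 0.91189 = 807.023 kg.
After the second burn: m = 807.023 × exp(−220/2060.0) = 807.023 × 0.89871 = 725.28 kg.
Second-burn propellant = 807.023 − 725.28 = 81.743 kg.

propellant for the second burn ≈ 81.7 kg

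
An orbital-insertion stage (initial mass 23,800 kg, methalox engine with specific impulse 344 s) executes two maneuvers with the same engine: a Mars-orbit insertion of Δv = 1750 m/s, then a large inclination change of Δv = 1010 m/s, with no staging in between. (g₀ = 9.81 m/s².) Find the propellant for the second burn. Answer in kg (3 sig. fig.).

propellant for the second burn ≈ 3670 kg

v_e = Isp · g₀ = 344 × 9.81 = 3374.6 m/s.
After the first burn: m = 23800 × exp(−1750/3374.6) = 23800 × 0.59537 = 14,169.8 kg.
After the second burn: m = 14,169.8 × exp(−1010/3374.6) = 14,169.8 × 0.74134 = 10,504.6 kg.
Second-burn propellant = 14,169.8 − 10,504.6 = 3,665.2 kg.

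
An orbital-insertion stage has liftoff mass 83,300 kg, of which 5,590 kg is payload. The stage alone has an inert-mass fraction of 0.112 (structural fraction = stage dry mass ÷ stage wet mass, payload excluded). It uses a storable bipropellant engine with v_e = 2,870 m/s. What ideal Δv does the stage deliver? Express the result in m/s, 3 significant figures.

Δv ≈ 5060 m/s

Stage wet mass = m₀ − payload = 83,300 − 5,590 = 77,710 kg.
Stage dry mass = ε × stage wet mass = 0.112 × 77,710 = 8,703.52 kg.
Burnout mass m_f = stage dry + payload = 8,703.52 + 5,590 = 14,293.52 kg.
Δv = v_e · ln(83,300/14,293.52) = 2870.0 × ln(5.828) = 2870.0 × 1.7626 ≈ 5059 m/s.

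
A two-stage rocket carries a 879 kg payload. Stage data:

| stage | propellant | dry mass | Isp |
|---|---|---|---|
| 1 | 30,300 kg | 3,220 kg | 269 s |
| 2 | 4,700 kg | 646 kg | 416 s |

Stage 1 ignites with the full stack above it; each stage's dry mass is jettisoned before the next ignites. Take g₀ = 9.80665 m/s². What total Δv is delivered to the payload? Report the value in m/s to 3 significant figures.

Δv ≈ 9530 m/s

Ignition mass of stage 1 = 30,300+3,220 + 4,700+646 + 879 = 39,745 kg.
Stage 1: m₀ = 39,745 kg, m_f = 39,745 − 30,300 = 9,445 kg; Δv = 269×9.80665×ln(4.208) = 2638.0×1.4370 ≈ 3791 m/s.
Stage 2: m₀ = 6,225 kg, m_f = 6,225 − 4,700 = 1,525 kg; Δv = 416×9.80665×ln(4.082) = 4079.6×1.4066 ≈ 5738 m/s.
Total Δv = 3791 + 5738 = 9529 m/s.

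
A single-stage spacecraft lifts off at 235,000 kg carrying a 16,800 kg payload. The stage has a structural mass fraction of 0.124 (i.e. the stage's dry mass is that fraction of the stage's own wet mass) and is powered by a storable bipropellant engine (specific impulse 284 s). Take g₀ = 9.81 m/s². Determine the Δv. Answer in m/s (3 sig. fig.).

Stage wet mass = m₀ − payload = 235,000 − 16,800 = 218,200 kg.
Stage dry mass = ε × stage wet mass = 0.124 × 218,200 = 27,056.8 kg.
Burnout mass m_f = stage dry + payload = 27,056.8 + 16,800 = 43,856.8 kg.
v_e = Isp · g₀ = 284 × 9.81 = 2786.0 m/s.
Using Δv = v_e ln(m₀/m_f): Δv = v_e · ln(235,000/43,856.8) = 2786.0 × ln(5.358) = 2786.0 × 1.6787 ≈ 4677 m/s.

Δv ≈ 4680 m/s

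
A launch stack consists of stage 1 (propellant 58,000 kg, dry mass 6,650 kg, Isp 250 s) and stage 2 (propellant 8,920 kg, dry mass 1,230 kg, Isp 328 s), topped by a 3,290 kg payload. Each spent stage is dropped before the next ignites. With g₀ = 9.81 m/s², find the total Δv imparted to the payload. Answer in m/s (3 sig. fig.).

Ignition mass of stage 1 = 58,000+6,650 + 8,920+1,230 + 3,290 = 78,090 kg.
Stage 1: m₀ = 78,090 kg, m_f = 78,090 − 58,000 = 20,090 kg; Δv = 250×9.81×ln(3.887) = 2452.5×1.3576 ≈ 3330 m/s.
Stage 2: m₀ = 13,440 kg, m_f = 13,440 − 8,920 = 4,520 kg; Δv = 328×9.81×ln(2.973) = 3217.7×1.0897 ≈ 3506 m/s.
Total Δv = 3330 + 3506 = 6836 m/s.

Δv ≈ 6840 m/s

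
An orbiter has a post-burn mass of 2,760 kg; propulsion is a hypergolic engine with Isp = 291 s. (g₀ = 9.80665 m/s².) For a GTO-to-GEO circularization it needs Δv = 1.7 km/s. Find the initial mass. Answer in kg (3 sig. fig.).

initial mass ≈ 5010 kg

v_e = Isp · g₀ = 291 × 9.80665 = 2853.7 m/s.
By the Tsiolkovsky rocket equation, m₀/m_f = exp(Δv / v_e) = exp(1700 / 2853.7) = exp(0.5957) = 1.8143.
m₀ = m_f × 1.8143 = 2,760 × 1.8143 = 5,007.47 kg.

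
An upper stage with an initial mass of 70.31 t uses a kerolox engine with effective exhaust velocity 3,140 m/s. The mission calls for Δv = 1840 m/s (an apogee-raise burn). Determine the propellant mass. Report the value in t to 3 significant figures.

propellant mass ≈ 31.2 t

m₀/m_f = exp(Δv / v_e) = exp(1840 / 3140.0) = exp(0.5860) = 1.7968.
m_f = 70.31 / 1.7968 = 39.1307 t, so propellant = m₀ − m_f = 70.31 − 39.1307 = 31.1793 t.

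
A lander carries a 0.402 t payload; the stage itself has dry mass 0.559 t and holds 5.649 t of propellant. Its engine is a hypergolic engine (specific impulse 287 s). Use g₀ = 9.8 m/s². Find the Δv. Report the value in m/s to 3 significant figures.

v_e = Isp · g₀ = 287 × 9.8 = 2812.6 m/s.
m₀ = payload + dry + propellant = 0.402 + 0.559 + 5.649 = 6.61 t.
m_f = payload + dry = 0.402 + 0.559 = 0.961 t.
Δv = v_e · ln(m₀/m_f) = 2812.6 × ln(6.878) = 2812.6 × 1.9284 ≈ 5423.7 m/s.

Δv ≈ 5420 m/s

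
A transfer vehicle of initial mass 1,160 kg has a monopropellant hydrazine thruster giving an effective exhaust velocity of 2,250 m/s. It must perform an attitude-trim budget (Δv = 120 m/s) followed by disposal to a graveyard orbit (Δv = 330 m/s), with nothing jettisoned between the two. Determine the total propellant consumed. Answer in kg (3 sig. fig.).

total propellant consumed ≈ 210 kg

After the first burn: m = 1160 × exp(−120/2250.0) = 1160 × 0.94806 = 1,099.75 kg.
After the second burn: m = 1,099.75 × exp(−330/2250.0) = 1,099.75 × 0.86358 = 949.722 kg.
Total propellant = m₀ − m_final = 1160 − 949.722 = 210.278 kg.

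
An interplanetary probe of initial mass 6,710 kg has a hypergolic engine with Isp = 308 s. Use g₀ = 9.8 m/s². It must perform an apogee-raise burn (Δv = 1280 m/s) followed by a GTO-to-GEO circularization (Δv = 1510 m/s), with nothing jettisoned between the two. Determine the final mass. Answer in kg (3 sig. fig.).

v_e = Isp · g₀ = 308 × 9.8 = 3018.4 m/s.
After the first burn: m = 6710 × exp(−1280/3018.4) = 6710 × 0.65438 = 4,390.89 kg.
After the second burn: m = 4,390.89 × exp(−1510/3018.4) = 4,390.89 × 0.60637 = 2,662.5 kg.

final mass ≈ 2660 kg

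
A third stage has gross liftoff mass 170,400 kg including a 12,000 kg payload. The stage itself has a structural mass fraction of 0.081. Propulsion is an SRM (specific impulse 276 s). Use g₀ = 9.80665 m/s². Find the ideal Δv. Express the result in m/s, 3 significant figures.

Δv ≈ 5210 m/s

Stage wet mass = m₀ − payload = 170,400 − 12,000 = 158,400 kg.
Stage dry mass = ε × stage wet mass = 0.081 × 158,400 = 12,830.4 kg.
Burnout mass m_f = stage dry + payload = 12,830.4 + 12,000 = 24,830.4 kg.
v_e = Isp · g₀ = 276 × 9.80665 = 2706.6 m/s.
From the ideal rocket equation, Δv = v_e · ln(170,400/24,830.4) = 2706.6 × ln(6.863) = 2706.6 × 1.9261 ≈ 5213 m/s.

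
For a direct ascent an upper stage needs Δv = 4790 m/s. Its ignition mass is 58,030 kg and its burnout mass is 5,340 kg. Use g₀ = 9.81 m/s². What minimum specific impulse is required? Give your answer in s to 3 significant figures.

Isp ≈ 205 s

ln(m₀/m_f) = ln(58030/5340) = ln(10.87) = 2.3857.
v_e = Δv / ln(m₀/m_f) = 4790 / 2.3857 = 2007.8 m/s.
Isp = v_e / g₀ = 2007.8 / 9.81 = 204.7 s.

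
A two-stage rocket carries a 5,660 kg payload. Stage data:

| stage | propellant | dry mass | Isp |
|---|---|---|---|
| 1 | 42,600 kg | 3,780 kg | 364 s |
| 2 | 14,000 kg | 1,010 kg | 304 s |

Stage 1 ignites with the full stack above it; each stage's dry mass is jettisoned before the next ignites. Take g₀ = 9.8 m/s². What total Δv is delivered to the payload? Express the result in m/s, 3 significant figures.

Ignition mass of stage 1 = 42,600+3,780 + 14,000+1,010 + 5,660 = 67,050 kg.
Stage 1: m₀ = 67,050 kg, m_f = 67,050 − 42,600 = 24,450 kg; Δv = 364×9.8×ln(2.742) = 3567.2×1.0088 ≈ 3599 m/s.
Stage 2: m₀ = 20,670 kg, m_f = 20,670 − 14,000 = 6,670 kg; Δv = 304×9.8×ln(3.099) = 2979.2×1.1311 ≈ 3370 m/s.
Total Δv = 3599 + 3370 = 6969 m/s.

Δv ≈ 6970 m/s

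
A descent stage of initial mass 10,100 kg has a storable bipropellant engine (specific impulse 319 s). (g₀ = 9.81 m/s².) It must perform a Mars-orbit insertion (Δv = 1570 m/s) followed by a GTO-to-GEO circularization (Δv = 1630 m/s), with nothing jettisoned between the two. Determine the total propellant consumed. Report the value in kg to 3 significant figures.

v_e = Isp · g₀ = 319 × 9.81 = 3129.4 m/s.
After the first burn: m = 10100 × exp(−1570/3129.4) = 10100 × 0.60550 = 6,115.55 kg.
After the second burn: m = 6,115.55 × exp(−1630/3129.4) = 6,115.55 × 0.59400 = 3,632.64 kg.
Total propellant = m₀ − m_final = 10100 − 3,632.64 = 6,467.36 kg.

total propellant consumed ≈ 6470 kg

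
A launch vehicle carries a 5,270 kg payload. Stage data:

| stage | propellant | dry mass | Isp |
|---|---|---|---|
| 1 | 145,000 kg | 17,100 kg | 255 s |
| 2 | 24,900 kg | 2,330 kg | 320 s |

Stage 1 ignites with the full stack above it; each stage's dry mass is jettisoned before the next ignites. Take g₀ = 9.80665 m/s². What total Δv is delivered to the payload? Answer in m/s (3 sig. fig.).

Ignition mass of stage 1 = 145,000+17,100 + 24,900+2,330 + 5,270 = 194,600 kg.
Stage 1: m₀ = 194,600 kg, m_f = 194,600 − 145,000 = 49,600 kg; Δv = 255×9.80665×ln(3.923) = 2500.7×1.3670 ≈ 3418 m/s.
Stage 2: m₀ = 32,500 kg, m_f = 32,500 − 24,900 = 7,600 kg; Δv = 320×9.80665×ln(4.276) = 3138.1×1.4531 ≈ 4560 m/s.
Total Δv = 3418 + 4560 = 7978 m/s.

Δv ≈ 7980 m/s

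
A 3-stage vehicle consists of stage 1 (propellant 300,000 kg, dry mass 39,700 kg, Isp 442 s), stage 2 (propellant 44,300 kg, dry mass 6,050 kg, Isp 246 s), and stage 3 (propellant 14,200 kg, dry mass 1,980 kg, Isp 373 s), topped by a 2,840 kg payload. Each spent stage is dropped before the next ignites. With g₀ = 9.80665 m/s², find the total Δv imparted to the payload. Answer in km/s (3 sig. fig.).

Ignition mass of stage 1 = 300,000+39,700 + 44,300+6,050 + 14,200+1,980 + 2,840 = 409,070 kg.
Stage 1: m₀ = 409,070 kg, m_f = 409,070 − 300,000 = 109,070 kg; Δv = 442×9.80665×ln(3.751) = 4334.5×1.3219 ≈ 5730 m/s.
Stage 2: m₀ = 69,370 kg, m_f = 69,370 − 44,300 = 25,070 kg; Δv = 246×9.80665×ln(2.767) = 2412.4×1.0178 ≈ 2455 m/s.
Stage 3: m₀ = 19,020 kg, m_f = 19,020 − 14,200 = 4,820 kg; Δv = 373×9.80665×ln(3.946) = 3657.9×1.3727 ≈ 5021 m/s.
Total Δv = 5730 + 2455 + 5021 = 13206 m/s.

Δv ≈ 13.2 km/s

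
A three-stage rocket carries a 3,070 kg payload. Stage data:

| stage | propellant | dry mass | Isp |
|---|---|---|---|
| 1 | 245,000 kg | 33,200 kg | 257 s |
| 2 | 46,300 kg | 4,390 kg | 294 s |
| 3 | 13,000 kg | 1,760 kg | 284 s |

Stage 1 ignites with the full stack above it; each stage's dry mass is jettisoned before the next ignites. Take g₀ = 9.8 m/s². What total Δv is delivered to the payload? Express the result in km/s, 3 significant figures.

Ignition mass of stage 1 = 245,000+33,200 + 46,300+4,390 + 13,000+1,760 + 3,070 = 346,720 kg.
Stage 1: m₀ = 346,720 kg, m_f = 346,720 − 245,000 = 101,720 kg; Δv = 257×9.8×ln(3.409) = 2518.6×1.2263 ≈ 3089 m/s.
Stage 2: m₀ = 68,520 kg, m_f = 68,520 − 46,300 = 22,220 kg; Δv = 294×9.8×ln(3.084) = 2881.2×1.1261 ≈ 3245 m/s.
Stage 3: m₀ = 17,830 kg, m_f = 17,830 − 13,000 = 4,830 kg; Δv = 284×9.8×ln(3.692) = 2783.2×1.3060 ≈ 3635 m/s.
Total Δv = 3089 + 3245 + 3635 = 9969 m/s.

Δv ≈ 9.97 km/s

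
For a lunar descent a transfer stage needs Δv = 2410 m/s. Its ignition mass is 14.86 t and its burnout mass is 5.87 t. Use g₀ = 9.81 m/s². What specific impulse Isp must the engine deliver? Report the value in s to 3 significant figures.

ln(m₀/m_f) = ln(14860/5870) = ln(2.532) = 0.9288.
By the Tsiolkovsky rocket equation, v_e = Δv / ln(m₀/m_f) = 2410 / 0.9288 = 2594.7 m/s.
Isp = v_e / g₀ = 2594.7 / 9.81 = 264.5 s.

Isp ≈ 264 s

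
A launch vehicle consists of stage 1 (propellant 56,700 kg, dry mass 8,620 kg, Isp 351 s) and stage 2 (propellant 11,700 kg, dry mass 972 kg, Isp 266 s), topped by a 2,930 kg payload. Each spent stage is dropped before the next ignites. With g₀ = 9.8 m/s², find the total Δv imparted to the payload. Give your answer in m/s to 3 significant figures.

Δv ≈ 7760 m/s

Ignition mass of stage 1 = 56,700+8,620 + 11,700+972 + 2,930 = 80,922 kg.
Stage 1: m₀ = 80,922 kg, m_f = 80,922 − 56,700 = 24,222 kg; Δv = 351×9.8×ln(3.341) = 3439.8×1.2062 ≈ 4149 m/s.
Stage 2: m₀ = 15,602 kg, m_f = 15,602 − 11,700 = 3,902 kg; Δv = 266×9.8×ln(3.998) = 2606.8×1.3859 ≈ 3613 m/s.
Total Δv = 4149 + 3613 = 7762 m/s.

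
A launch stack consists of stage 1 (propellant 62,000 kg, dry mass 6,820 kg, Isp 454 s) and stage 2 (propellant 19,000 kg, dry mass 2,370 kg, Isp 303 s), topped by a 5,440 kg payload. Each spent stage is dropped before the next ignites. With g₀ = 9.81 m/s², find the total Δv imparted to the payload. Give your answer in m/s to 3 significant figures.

Ignition mass of stage 1 = 62,000+6,820 + 19,000+2,370 + 5,440 = 95,630 kg.
Stage 1: m₀ = 95,630 kg, m_f = 95,630 − 62,000 = 33,630 kg; Δv = 454×9.81×ln(2.844) = 4453.7×1.0451 ≈ 4654 m/s.
Stage 2: m₀ = 26,810 kg, m_f = 26,810 − 19,000 = 7,810 kg; Δv = 303×9.81×ln(3.433) = 2972.4×1.2334 ≈ 3666 m/s.
Total Δv = 4654 + 3666 = 8320 m/s.

Δv ≈ 8320 m/s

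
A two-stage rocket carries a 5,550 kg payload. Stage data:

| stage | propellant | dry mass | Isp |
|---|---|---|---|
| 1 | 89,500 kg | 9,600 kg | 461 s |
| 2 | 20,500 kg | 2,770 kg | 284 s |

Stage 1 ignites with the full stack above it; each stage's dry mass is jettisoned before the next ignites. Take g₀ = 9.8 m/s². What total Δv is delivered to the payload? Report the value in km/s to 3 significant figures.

Ignition mass of stage 1 = 89,500+9,600 + 20,500+2,770 + 5,550 = 127,920 kg.
Stage 1: m₀ = 127,920 kg, m_f = 127,920 − 89,500 = 38,420 kg; Δv = 461×9.8×ln(3.33) = 4517.8×1.2028 ≈ 5434 m/s.
Stage 2: m₀ = 28,820 kg, m_f = 28,820 − 20,500 = 8,320 kg; Δv = 284×9.8×ln(3.464) = 2783.2×1.2424 ≈ 3458 m/s.
Total Δv = 5434 + 3458 = 8892 m/s.

Δv ≈ 8.89 km/s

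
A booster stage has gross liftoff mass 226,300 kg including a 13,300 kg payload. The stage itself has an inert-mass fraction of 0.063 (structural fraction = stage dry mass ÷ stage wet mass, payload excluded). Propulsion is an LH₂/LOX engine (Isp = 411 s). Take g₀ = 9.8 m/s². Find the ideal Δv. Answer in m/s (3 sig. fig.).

Stage wet mass = m₀ − payload = 226,300 − 13,300 = 213,000 kg.
Stage dry mass = ε × stage wet mass = 0.063 × 213,000 = 13,419 kg.
Burnout mass m_f = stage dry + payload = 13,419 + 13,300 = 26,719 kg.
v_e = Isp · g₀ = 411 × 9.8 = 4027.8 m/s.
Rocket equation: Δv = v_e · ln(226,300/26,719) = 4027.8 × ln(8.47) = 4027.8 × 2.1365 ≈ 8605 m/s.

Δv ≈ 8610 m/s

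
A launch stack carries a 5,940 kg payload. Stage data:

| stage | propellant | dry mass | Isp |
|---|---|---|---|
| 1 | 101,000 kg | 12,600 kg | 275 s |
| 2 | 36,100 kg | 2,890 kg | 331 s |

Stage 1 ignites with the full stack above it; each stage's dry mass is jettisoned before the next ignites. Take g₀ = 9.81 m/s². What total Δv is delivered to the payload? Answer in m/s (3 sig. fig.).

Δv ≈ 8020 m/s

Ignition mass of stage 1 = 101,000+12,600 + 36,100+2,890 + 5,940 = 158,530 kg.
Stage 1: m₀ = 158,530 kg, m_f = 158,530 − 101,000 = 57,530 kg; Δv = 275×9.81×ln(2.756) = 2697.8×1.0136 ≈ 2735 m/s.
Stage 2: m₀ = 44,930 kg, m_f = 44,930 − 36,100 = 8,830 kg; Δv = 331×9.81×ln(5.088) = 3247.1×1.6270 ≈ 5283 m/s.
Total Δv = 2735 + 5283 = 8018 m/s.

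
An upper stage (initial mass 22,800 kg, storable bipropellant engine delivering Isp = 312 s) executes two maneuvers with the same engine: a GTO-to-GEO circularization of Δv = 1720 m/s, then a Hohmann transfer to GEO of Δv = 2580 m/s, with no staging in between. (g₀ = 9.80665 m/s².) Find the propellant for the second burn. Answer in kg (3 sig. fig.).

propellant for the second burn ≈ 7400 kg

v_e = Isp · g₀ = 312 × 9.80665 = 3059.7 m/s.
After the first burn: m = 22800 × exp(−1720/3059.7) = 22800 × 0.56998 = 12,995.5 kg.
After the second burn: m = 12,995.5 × exp(−2580/3059.7) = 12,995.5 × 0.43032 = 5,592.22 kg.
Second-burn propellant = 12,995.5 − 5,592.22 = 7,403.28 kg.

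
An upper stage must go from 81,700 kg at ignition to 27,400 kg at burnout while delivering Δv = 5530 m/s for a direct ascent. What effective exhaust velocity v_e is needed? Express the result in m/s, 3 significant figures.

ln(m₀/m_f) = ln(81700/27400) = ln(2.982) = 1.0925.
Using Δv = v_e ln(m₀/m_f): v_e = Δv / ln(m₀/m_f) = 5530 / 1.0925 = 5061.7 m/s.

v_e ≈ 5060 m/s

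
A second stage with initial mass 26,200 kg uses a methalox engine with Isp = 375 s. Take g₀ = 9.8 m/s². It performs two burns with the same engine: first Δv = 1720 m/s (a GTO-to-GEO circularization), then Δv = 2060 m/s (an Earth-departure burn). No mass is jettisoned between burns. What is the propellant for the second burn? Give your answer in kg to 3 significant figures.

propellant for the second burn ≈ 7040 kg

v_e = Isp · g₀ = 375 × 9.8 = 3675.0 m/s.
After the first burn: m = 26200 × exp(−1720/3675.0) = 26200 × 0.62624 = 16,407.5 kg.
After the second burn: m = 16,407.5 × exp(−2060/3675.0) = 16,407.5 × 0.57090 = 9,367.04 kg.
Second-burn propellant = 16,407.5 − 9,367.04 = 7,040.46 kg.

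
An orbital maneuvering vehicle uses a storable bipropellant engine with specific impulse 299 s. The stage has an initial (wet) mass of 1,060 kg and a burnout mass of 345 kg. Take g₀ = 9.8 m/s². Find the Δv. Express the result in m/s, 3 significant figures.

Δv ≈ 3290 m/s

v_e = Isp · g₀ = 299 × 9.8 = 2930.2 m/s.
By the Tsiolkovsky rocket equation, Δv = v_e · ln(m₀/m_f) = 2930.2 × ln(3.072) = 2930.2 × 1.1225 ≈ 3289.1 m/s.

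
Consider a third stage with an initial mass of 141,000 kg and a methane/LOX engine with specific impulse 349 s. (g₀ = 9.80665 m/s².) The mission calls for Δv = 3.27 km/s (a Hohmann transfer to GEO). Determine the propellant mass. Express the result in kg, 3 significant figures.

v_e = Isp · g₀ = 349 × 9.80665 = 3422.5 m/s.
Rocket equation: m₀/m_f = exp(Δv / v_e) = exp(3270 / 3422.5) = exp(0.9554) = 2.5998.
m_f = 141,000 / 2.5998 = 54,234.9 kg, so propellant = m₀ − m_f = 141,000 − 54,234.9 = 86,765.1 kg.

propellant mass ≈ 86800 kg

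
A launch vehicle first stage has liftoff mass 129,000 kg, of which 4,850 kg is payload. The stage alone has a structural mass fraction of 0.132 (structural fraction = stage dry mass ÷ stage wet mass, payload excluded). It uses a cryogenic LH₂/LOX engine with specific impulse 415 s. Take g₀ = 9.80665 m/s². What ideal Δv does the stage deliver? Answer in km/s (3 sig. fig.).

Δv ≈ 7.34 km/s

Stage wet mass = m₀ − payload = 129,000 − 4,850 = 124,150 kg.
Stage dry mass = ε × stage wet mass = 0.132 × 124,150 = 16,387.8 kg.
Burnout mass m_f = stage dry + payload = 16,387.8 + 4,850 = 21,237.8 kg.
v_e = Isp · g₀ = 415 × 9.80665 = 4069.8 m/s.
By the Tsiolkovsky rocket equation, Δv = v_e · ln(129,000/21,237.8) = 4069.8 × ln(6.074) = 4069.8 × 1.8040 ≈ 7342 m/s.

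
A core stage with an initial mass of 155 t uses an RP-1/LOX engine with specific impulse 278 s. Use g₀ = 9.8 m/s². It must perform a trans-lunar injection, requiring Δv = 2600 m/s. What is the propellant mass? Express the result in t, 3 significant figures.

v_e = Isp · g₀ = 278 × 9.8 = 2724.4 m/s.
m₀/m_f = exp(Δv / v_e) = exp(2600 / 2724.4) = exp(0.9543) = 2.5970.
m_f = 155 / 2.5970 = 59.6843 t, so propellant = m₀ − m_f = 155 − 59.6843 = 95.3157 t.

propellant mass ≈ 95.3 t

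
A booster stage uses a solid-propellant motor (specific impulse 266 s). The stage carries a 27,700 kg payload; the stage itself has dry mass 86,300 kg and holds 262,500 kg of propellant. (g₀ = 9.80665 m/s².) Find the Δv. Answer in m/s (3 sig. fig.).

Δv ≈ 3120 m/s

v_e = Isp · g₀ = 266 × 9.80665 = 2608.6 m/s.
m₀ = payload + dry + propellant = 27,700 + 86,300 + 262,500 = 376,500 kg.
m_f = payload + dry = 27,700 + 86,300 = 114,000 kg.
Rocket equation: Δv = v_e · ln(m₀/m_f) = 2608.6 × ln(3.303) = 2608.6 × 1.1947 ≈ 3116.5 m/s.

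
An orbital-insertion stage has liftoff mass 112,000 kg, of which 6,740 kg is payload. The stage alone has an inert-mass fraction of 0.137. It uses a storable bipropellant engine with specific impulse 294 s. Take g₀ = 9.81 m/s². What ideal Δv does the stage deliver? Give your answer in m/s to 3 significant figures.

Stage wet mass = m₀ − payload = 112,000 − 6,740 = 105,260 kg.
Stage dry mass = ε × stage wet mass = 0.137 × 105,260 = 14,420.6 kg.
Burnout mass m_f = stage dry + payload = 14,420.6 + 6,740 = 21,160.6 kg.
v_e = Isp · g₀ = 294 × 9.81 = 2884.1 m/s.
Δv = v_e · ln(112,000/21,160.6) = 2884.1 × ln(5.293) = 2884.1 × 1.6664 ≈ 4806 m/s.

Δv ≈ 4810 m/s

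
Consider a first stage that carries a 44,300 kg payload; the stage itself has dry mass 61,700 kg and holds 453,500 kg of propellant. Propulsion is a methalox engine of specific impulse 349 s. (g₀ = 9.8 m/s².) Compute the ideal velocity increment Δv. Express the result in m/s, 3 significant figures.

Δv ≈ 5690 m/s

v_e = Isp · g₀ = 349 × 9.8 = 3420.2 m/s.
m₀ = payload + dry + propellant = 44,300 + 61,700 + 453,500 = 559,500 kg.
m_f = payload + dry = 44,300 + 61,700 = 106,000 kg.
Using Δv = v_e ln(m₀/m_f): Δv = v_e · ln(m₀/m_f) = 3420.2 × ln(5.278) = 3420.2 × 1.6636 ≈ 5689.9 m/s.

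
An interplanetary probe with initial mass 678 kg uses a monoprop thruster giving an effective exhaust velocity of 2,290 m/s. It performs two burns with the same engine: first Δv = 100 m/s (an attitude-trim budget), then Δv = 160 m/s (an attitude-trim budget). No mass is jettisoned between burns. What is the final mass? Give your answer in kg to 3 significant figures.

final mass ≈ 605 kg

After the first burn: m = 678 × exp(−100/2290.0) = 678 × 0.95727 = 649.029 kg.
After the second burn: m = 649.029 × exp(−160/2290.0) = 649.029 × 0.93252 = 605.233 kg.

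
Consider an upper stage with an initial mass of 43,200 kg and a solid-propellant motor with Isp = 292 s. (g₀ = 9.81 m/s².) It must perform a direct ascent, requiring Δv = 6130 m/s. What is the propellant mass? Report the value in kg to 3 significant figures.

propellant mass ≈ 38100 kg

v_e = Isp · g₀ = 292 × 9.81 = 2864.5 m/s.
From the ideal rocket equation, m₀/m_f = exp(Δv / v_e) = exp(6130 / 2864.5) = exp(2.1400) = 8.4992.
m_f = 43,200 / 8.4992 = 5,082.83 kg, so propellant = m₀ − m_f = 43,200 − 5,082.83 = 38,117.17 kg.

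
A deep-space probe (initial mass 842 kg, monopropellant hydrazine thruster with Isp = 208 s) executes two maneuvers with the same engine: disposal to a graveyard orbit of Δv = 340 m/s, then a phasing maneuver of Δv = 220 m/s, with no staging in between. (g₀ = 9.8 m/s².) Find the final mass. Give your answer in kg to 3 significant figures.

v_e = Isp · g₀ = 208 × 9.8 = 2038.4 m/s.
After the first burn: m = 842 × exp(−340/2038.4) = 842 × 0.84637 = 712.644 kg.
After the second burn: m = 712.644 × exp(−220/2038.4) = 712.644 × 0.89769 = 639.733 kg.

final mass ≈ 640 kg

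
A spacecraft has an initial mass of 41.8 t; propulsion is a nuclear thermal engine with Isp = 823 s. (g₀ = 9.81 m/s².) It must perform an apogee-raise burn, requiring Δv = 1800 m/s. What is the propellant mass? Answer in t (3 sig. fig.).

propellant mass ≈ 8.35 t

v_e = Isp · g₀ = 823 × 9.81 = 8073.6 m/s.
By the Tsiolkovsky rocket equation, m₀/m_f = exp(Δv / v_e) = exp(1800 / 8073.6) = exp(0.2229) = 1.2498.
m_f = 41.8 / 1.2498 = 33.4454 t, so propellant = m₀ − m_f = 41.8 − 33.4454 = 8.3546 t.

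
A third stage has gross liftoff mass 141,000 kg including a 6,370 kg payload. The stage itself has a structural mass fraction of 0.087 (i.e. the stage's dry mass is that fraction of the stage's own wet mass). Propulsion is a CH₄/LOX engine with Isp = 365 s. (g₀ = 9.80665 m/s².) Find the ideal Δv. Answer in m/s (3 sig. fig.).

Δv ≈ 7350 m/s

Stage wet mass = m₀ − payload = 141,000 − 6,370 = 134,630 kg.
Stage dry mass = ε × stage wet mass = 0.087 × 134,630 = 11,712.8 kg.
Burnout mass m_f = stage dry + payload = 11,712.8 + 6,370 = 18,082.8 kg.
v_e = Isp · g₀ = 365 × 9.80665 = 3579.4 m/s.
By the Tsiolkovsky rocket equation, Δv = v_e · ln(141,000/18,082.8) = 3579.4 × ln(7.797) = 3579.4 × 2.0538 ≈ 7351 m/s.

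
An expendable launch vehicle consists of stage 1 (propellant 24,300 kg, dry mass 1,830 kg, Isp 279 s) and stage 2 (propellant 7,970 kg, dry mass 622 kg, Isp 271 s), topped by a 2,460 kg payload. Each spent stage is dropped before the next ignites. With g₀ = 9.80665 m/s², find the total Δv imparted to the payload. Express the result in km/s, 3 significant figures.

Δv ≈ 6.29 km/s

Ignition mass of stage 1 = 24,300+1,830 + 7,970+622 + 2,460 = 37,182 kg.
Stage 1: m₀ = 37,182 kg, m_f = 37,182 − 24,300 = 12,882 kg; Δv = 279×9.80665×ln(2.886) = 2736.1×1.0600 ≈ 2900 m/s.
Stage 2: m₀ = 11,052 kg, m_f = 11,052 − 7,970 = 3,082 kg; Δv = 271×9.80665×ln(3.586) = 2657.6×1.2770 ≈ 3394 m/s.
Total Δv = 2900 + 3394 = 6294 m/s.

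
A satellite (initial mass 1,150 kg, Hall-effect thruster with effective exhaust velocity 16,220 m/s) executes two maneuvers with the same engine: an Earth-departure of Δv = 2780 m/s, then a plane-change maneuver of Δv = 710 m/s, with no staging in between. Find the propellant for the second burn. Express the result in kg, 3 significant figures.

propellant for the second burn ≈ 41.5 kg

After the first burn: m = 1150 × exp(−2780/16220.0) = 1150 × 0.84249 = 968.864 kg.
After the second burn: m = 968.864 × exp(−710/16220.0) = 968.864 × 0.95717 = 927.368 kg.
Second-burn propellant = 968.864 − 927.368 = 41.496 kg.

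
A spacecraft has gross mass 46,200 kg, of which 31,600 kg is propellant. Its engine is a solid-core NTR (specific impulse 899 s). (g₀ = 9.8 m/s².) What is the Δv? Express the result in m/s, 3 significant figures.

v_e = Isp · g₀ = 899 × 9.8 = 8810.2 m/s.
m_f = m₀ − m_prop = 46,200 − 31,600 = 14,600 kg.
Δv = v_e · ln(m₀/m_f) = 8810.2 × ln(3.164) = 8810.2 × 1.1520 ≈ 10149.0 m/s.

Δv ≈ 10100 m/s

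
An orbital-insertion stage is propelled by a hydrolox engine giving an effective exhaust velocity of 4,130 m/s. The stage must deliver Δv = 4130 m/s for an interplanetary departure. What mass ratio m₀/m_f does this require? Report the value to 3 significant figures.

m₀/m_f = exp(Δv / v_e) = exp(4130 / 4130.0) = exp(1.0000) = 2.7183.

mass ratio ≈ 2.72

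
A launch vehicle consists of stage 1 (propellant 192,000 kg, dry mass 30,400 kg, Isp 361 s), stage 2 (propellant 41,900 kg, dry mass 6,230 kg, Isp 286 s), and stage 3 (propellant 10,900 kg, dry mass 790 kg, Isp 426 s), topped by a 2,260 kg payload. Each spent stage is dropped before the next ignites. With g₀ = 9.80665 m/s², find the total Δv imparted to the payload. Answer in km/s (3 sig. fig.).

Δv ≈ 13.5 km/s

Ignition mass of stage 1 = 192,000+30,400 + 41,900+6,230 + 10,900+790 + 2,260 = 284,480 kg.
Stage 1: m₀ = 284,480 kg, m_f = 284,480 − 192,000 = 92,480 kg; Δv = 361×9.80665×ln(3.076) = 3540.2×1.1237 ≈ 3978 m/s.
Stage 2: m₀ = 62,080 kg, m_f = 62,080 − 41,900 = 20,180 kg; Δv = 286×9.80665×ln(3.076) = 2804.7×1.1237 ≈ 3152 m/s.
Stage 3: m₀ = 13,950 kg, m_f = 13,950 − 10,900 = 3,050 kg; Δv = 426×9.80665×ln(4.574) = 4177.6×1.5203 ≈ 6351 m/s.
Total Δv = 3978 + 3152 + 6351 = 13481 m/s.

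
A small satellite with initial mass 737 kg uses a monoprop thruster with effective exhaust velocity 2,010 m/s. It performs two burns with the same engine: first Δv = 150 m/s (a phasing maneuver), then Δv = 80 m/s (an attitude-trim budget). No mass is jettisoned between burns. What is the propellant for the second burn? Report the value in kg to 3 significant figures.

After the first burn: m = 737 × exp(−150/2010.0) = 737 × 0.92809 = 684.002 kg.
After the second burn: m = 684.002 × exp(−80/2010.0) = 684.002 × 0.96098 = 657.312 kg.
Second-burn propellant = 684.002 − 657.312 = 26.69 kg.

propellant for the second burn ≈ 26.7 kg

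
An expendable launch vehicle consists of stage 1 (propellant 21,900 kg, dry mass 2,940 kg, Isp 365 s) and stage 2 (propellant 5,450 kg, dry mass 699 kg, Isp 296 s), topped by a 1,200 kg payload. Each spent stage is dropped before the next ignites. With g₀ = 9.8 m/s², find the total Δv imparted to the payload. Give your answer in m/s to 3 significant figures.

Ignition mass of stage 1 = 21,900+2,940 + 5,450+699 + 1,200 = 32,189 kg.
Stage 1: m₀ = 32,189 kg, m_f = 32,189 − 21,900 = 10,289 kg; Δv = 365×9.8×ln(3.128) = 3577.0×1.1405 ≈ 4080 m/s.
Stage 2: m₀ = 7,349 kg, m_f = 7,349 − 5,450 = 1,899 kg; Δv = 296×9.8×ln(3.87) = 2900.8×1.3532 ≈ 3925 m/s.
Total Δv = 4080 + 3925 = 8005 m/s.

Δv ≈ 8010 m/s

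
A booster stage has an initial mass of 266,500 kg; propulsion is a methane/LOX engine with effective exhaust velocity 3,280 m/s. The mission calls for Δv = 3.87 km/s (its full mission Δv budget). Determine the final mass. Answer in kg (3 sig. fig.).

m₀/m_f = exp(Δv / v_e) = exp(3870 / 3280.0) = exp(1.1799) = 3.2540.
m_f = m₀ / 3.2540 = 266,500 / 3.2540 = 81,899.2 kg.

final mass ≈ 81900 kg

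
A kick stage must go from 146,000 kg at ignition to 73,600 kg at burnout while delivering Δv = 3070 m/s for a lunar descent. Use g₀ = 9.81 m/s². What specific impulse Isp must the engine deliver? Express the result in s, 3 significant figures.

Isp ≈ 457 s

ln(m₀/m_f) = ln(146000/73600) = ln(1.984) = 0.6850.
v_e = Δv / ln(m₀/m_f) = 3070 / 0.6850 = 4482.0 m/s.
Isp = v_e / g₀ = 4482.0 / 9.81 = 456.9 s.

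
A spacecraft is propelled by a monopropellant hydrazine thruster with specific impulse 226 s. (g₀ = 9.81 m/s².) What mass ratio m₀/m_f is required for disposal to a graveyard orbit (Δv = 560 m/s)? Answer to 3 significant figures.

v_e = Isp · g₀ = 226 × 9.81 = 2217.1 m/s.
By the Tsiolkovsky rocket equation, m₀/m_f = exp(Δv / v_e) = exp(560 / 2217.1) = exp(0.2526) = 1.2874.

mass ratio ≈ 1.29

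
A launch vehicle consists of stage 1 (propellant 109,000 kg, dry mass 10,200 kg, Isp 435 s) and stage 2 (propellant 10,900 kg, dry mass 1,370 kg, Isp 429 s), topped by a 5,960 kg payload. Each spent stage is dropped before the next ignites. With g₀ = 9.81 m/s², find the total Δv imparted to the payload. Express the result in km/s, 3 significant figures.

Ignition mass of stage 1 = 109,000+10,200 + 10,900+1,370 + 5,960 = 137,430 kg.
Stage 1: m₀ = 137,430 kg, m_f = 137,430 − 109,000 = 28,430 kg; Δv = 435×9.81×ln(4.834) = 4267.4×1.5757 ≈ 6724 m/s.
Stage 2: m₀ = 18,230 kg, m_f = 18,230 − 10,900 = 7,330 kg; Δv = 429×9.81×ln(2.487) = 4208.5×0.9111 ≈ 3834 m/s.
Total Δv = 6724 + 3834 = 10558 m/s.

Δv ≈ 10.6 km/s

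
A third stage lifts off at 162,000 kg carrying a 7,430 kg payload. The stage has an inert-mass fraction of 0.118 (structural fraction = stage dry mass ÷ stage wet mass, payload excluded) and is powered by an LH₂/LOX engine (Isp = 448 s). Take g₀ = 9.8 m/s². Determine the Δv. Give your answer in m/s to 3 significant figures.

Stage wet mass = m₀ − payload = 162,000 − 7,430 = 154,570 kg.
Stage dry mass = ε × stage wet mass = 0.118 × 154,570 = 18,239.3 kg.
Burnout mass m_f = stage dry + payload = 18,239.3 + 7,430 = 25,669.3 kg.
v_e = Isp · g₀ = 448 × 9.8 = 4390.4 m/s.
Δv = v_e · ln(162,000/25,669.3) = 4390.4 × ln(6.311) = 4390.4 × 1.8423 ≈ 8088 m/s.

Δv ≈ 8090 m/s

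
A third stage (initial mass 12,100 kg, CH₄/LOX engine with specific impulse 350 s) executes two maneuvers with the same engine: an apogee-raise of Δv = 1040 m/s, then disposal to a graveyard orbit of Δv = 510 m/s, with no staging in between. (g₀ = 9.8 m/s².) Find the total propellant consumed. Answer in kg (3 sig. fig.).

v_e = Isp · g₀ = 350 × 9.8 = 3430.0 m/s.
After the first burn: m = 12100 × exp(−1040/3430.0) = 12100 × 0.73845 = 8,935.25 kg.
After the second burn: m = 8,935.25 × exp(−510/3430.0) = 8,935.25 × 0.86184 = 7,700.76 kg.
Total propellant = m₀ − m_final = 12100 − 7,700.76 = 4,399.24 kg.

total propellant consumed ≈ 4400 kg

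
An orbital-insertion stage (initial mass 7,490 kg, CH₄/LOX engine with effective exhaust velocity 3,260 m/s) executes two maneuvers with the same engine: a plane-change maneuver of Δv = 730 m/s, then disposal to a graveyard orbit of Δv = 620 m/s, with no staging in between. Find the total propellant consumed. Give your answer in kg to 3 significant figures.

After the first burn: m = 7490 × exp(−730/3260.0) = 7490 × 0.79937 = 5,987.28 kg.
After the second burn: m = 5,987.28 × exp(−620/3260.0) = 5,987.28 × 0.82681 = 4,950.34 kg.
Total propellant = m₀ − m_final = 7490 − 4,950.34 = 2,539.66 kg.

total propellant consumed ≈ 2540 kg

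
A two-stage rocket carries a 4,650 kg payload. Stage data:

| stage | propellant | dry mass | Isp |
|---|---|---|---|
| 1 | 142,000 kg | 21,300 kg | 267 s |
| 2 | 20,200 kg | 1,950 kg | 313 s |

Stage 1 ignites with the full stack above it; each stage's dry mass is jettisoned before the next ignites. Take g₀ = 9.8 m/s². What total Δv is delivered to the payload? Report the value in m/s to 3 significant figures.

Δv ≈ 7890 m/s

Ignition mass of stage 1 = 142,000+21,300 + 20,200+1,950 + 4,650 = 190,100 kg.
Stage 1: m₀ = 190,100 kg, m_f = 190,100 − 142,000 = 48,100 kg; Δv = 267×9.8×ln(3.952) = 2616.6×1.3743 ≈ 3596 m/s.
Stage 2: m₀ = 26,800 kg, m_f = 26,800 − 20,200 = 6,600 kg; Δv = 313×9.8×ln(4.061) = 3067.4×1.4013 ≈ 4298 m/s.
Total Δv = 3596 + 4298 = 7894 m/s.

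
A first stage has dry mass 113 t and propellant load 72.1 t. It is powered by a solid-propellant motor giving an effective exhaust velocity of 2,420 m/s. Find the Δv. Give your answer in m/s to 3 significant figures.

Δv ≈ 1190 m/s

m₀ = m_dry + m_prop = 113 + 72.1 = 185.1 t.
Δv = v_e · ln(m₀/m_f) = 2420.0 × ln(1.638) = 2420.0 × 0.4935 ≈ 1194.3 m/s.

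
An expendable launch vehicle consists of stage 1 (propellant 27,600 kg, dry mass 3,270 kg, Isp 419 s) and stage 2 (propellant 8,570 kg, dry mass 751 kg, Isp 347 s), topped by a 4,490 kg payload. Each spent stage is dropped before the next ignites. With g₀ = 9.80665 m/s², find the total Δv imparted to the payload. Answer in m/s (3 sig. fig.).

Δv ≈ 7250 m/s

Ignition mass of stage 1 = 27,600+3,270 + 8,570+751 + 4,490 = 44,681 kg.
Stage 1: m₀ = 44,681 kg, m_f = 44,681 − 27,600 = 17,081 kg; Δv = 419×9.80665×ln(2.616) = 4109.0×0.9616 ≈ 3951 m/s.
Stage 2: m₀ = 13,811 kg, m_f = 13,811 − 8,570 = 5,241 kg; Δv = 347×9.80665×ln(2.635) = 3402.9×0.9690 ≈ 3297 m/s.
Total Δv = 3951 + 3297 = 7248 m/s.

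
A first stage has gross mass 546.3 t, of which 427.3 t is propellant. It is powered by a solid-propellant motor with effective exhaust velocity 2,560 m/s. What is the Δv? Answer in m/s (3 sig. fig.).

m_f = m₀ − m_prop = 546.3 − 427.3 = 119 t.
Δv = v_e · ln(m₀/m_f) = 2560.0 × ln(4.591) = 2560.0 × 1.5240 ≈ 3901.6 m/s.

Δv ≈ 3900 m/s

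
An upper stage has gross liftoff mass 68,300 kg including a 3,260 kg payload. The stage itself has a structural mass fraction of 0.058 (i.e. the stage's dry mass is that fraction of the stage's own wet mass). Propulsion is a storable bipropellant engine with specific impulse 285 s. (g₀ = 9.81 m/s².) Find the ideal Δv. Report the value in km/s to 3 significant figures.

Stage wet mass = m₀ − payload = 68,300 − 3,260 = 65,040 kg.
Stage dry mass = ε × stage wet mass = 0.058 × 65,040 = 3,772.32 kg.
Burnout mass m_f = stage dry + payload = 3,772.32 + 3,260 = 7,032.32 kg.
v_e = Isp · g₀ = 285 × 9.81 = 2795.9 m/s.
From the ideal rocket equation, Δv = v_e · ln(68,300/7,032.32) = 2795.9 × ln(9.712) = 2795.9 × 2.2734 ≈ 6356 m/s.

Δv ≈ 6.36 km/s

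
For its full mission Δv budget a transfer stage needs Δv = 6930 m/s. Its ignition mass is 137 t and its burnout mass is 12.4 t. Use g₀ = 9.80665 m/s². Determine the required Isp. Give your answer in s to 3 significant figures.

Isp ≈ 294 s

ln(m₀/m_f) = ln(137000/12400) = ln(11.05) = 2.4023.
v_e = Δv / ln(m₀/m_f) = 6930 / 2.4023 = 2884.8 m/s.
Isp = v_e / g₀ = 2884.8 / 9.80665 = 294.2 s.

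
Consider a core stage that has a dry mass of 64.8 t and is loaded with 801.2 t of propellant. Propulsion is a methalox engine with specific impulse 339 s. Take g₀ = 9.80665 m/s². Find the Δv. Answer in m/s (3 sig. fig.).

Δv ≈ 8620 m/s

v_e = Isp · g₀ = 339 × 9.80665 = 3324.5 m/s.
m₀ = m_dry + m_prop = 64.8 + 801.2 = 866 t.
Rocket equation: Δv = v_e · ln(m₀/m_f) = 3324.5 × ln(13.36) = 3324.5 × 2.5926 ≈ 8618.9 m/s.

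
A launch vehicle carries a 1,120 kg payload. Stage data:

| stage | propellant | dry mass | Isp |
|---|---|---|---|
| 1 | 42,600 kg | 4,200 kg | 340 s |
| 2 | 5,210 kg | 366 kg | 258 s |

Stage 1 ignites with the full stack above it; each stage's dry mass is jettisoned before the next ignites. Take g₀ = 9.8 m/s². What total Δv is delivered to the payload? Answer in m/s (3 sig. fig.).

Δv ≈ 9110 m/s

Ignition mass of stage 1 = 42,600+4,200 + 5,210+366 + 1,120 = 53,496 kg.
Stage 1: m₀ = 53,496 kg, m_f = 53,496 − 42,600 = 10,896 kg; Δv = 340×9.8×ln(4.91) = 3332.0×1.5912 ≈ 5302 m/s.
Stage 2: m₀ = 6,696 kg, m_f = 6,696 − 5,210 = 1,486 kg; Δv = 258×9.8×ln(4.506) = 2528.4×1.5054 ≈ 3806 m/s.
Total Δv = 5302 + 3806 = 9108 m/s.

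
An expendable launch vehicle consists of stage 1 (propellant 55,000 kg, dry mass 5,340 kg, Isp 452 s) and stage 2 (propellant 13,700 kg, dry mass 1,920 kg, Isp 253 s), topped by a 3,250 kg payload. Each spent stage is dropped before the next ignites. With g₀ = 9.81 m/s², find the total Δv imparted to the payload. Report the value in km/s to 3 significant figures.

Δv ≈ 8.47 km/s

Ignition mass of stage 1 = 55,000+5,340 + 13,700+1,920 + 3,250 = 79,210 kg.
Stage 1: m₀ = 79,210 kg, m_f = 79,210 − 55,000 = 24,210 kg; Δv = 452×9.81×ln(3.272) = 4434.1×1.1853 ≈ 5256 m/s.
Stage 2: m₀ = 18,870 kg, m_f = 18,870 − 13,700 = 5,170 kg; Δv = 253×9.81×ln(3.65) = 2481.9×1.2947 ≈ 3213 m/s.
Total Δv = 5256 + 3213 = 8469 m/s.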